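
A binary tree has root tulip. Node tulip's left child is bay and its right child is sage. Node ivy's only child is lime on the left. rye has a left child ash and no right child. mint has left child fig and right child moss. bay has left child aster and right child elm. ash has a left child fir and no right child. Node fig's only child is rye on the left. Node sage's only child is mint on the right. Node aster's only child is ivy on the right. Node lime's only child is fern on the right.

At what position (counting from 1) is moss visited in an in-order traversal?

In-order visits the left subtree, then the node, then the right subtree.
At tulip: go left to bay.
  At bay: go left to aster.
    At aster: no left child.
    Visit aster.
    At aster: go right to ivy.
      At ivy: go left to lime.
        At lime: no left child.
        Visit lime.
        At lime: go right to fern.
          fern is a leaf — visit fern.
      Visit ivy.
      At ivy: no right child.
  Visit bay.
  At bay: go right to elm.
    elm is a leaf — visit elm.
Visit tulip.
At tulip: go right to sage.
  At sage: no left child.
  Visit sage.
  At sage: go right to mint.
    At mint: go left to fig.
      At fig: go left to rye.
        At rye: go left to ash.
          At ash: go left to fir.
            fir is a leaf — visit fir.
          Visit ash.
          At ash: no right child.
        Visit rye.
        At rye: no right child.
      Visit fig.
      At fig: no right child.
    Visit mint.
    At mint: go right to moss.
      moss is a leaf — visit moss.
Full in-order sequence: aster, lime, fern, ivy, bay, elm, tulip, sage, fir, ash, rye, fig, mint, moss.

14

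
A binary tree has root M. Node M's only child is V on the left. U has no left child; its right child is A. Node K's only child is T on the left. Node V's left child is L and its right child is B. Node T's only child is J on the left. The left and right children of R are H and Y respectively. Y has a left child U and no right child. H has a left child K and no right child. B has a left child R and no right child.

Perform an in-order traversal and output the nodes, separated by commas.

In-order visits the left subtree, then the node, then the right subtree.
At M: go left to V.
  At V: go left to L.
    L is a leaf — visit L.
  Visit V.
  At V: go right to B.
    At B: go left to R.
      At R: go left to H.
        At H: go left to K.
          At K: go left to T.
            At T: go left to J.
              J is a leaf — visit J.
            Visit T.
            At T: no right child.
          Visit K.
          At K: no right child.
        Visit H.
        At H: no right child.
      Visit R.
      At R: go right to Y.
        At Y: go left to U.
          At U: no left child.
          Visit U.
          At U: go right to A.
            A is a leaf — visit A.
        Visit Y.
        At Y: no right child.
    Visit B.
    At B: no right child.
Visit M.
At M: no right child.

L, V, J, T, K, H, R, U, A, Y, B, M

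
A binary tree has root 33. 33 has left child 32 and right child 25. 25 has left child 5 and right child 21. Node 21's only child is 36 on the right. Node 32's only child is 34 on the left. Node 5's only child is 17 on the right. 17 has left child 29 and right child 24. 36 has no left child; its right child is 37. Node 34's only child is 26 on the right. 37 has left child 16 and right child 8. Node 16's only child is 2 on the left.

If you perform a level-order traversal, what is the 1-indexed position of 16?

Level-order visits nodes level by level from the root, left to right within each level.
Level 0: 33
Level 1: 32, 25
Level 2: 34, 5, 21
Level 3: 26, 17, 36
Level 4: 29, 24, 37
Level 5: 16, 8
Level 6: 2
Full level-order sequence: 33, 32, 25, 34, 5, 21, 26, 17, 36, 29, 24, 37, 16, 8, 2.

13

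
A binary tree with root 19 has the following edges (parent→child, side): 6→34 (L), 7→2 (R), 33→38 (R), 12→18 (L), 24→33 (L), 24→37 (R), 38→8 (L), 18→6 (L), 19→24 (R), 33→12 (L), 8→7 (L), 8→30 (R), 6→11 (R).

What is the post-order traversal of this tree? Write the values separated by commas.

34, 11, 6, 18, 12, 2, 7, 30, 8, 38, 33, 37, 24, 19

Post-order visits the left subtree, then the right subtree, then the node.
At 19: no left child.
At 19: go right to 24.
  At 24: go left to 33.
    At 33: go left to 12.
      At 12: go left to 18.
        At 18: go left to 6.
          At 6: go left to 34.
            34 is a leaf — visit 34.
          At 6: go right to 11.
            11 is a leaf — visit 11.
          Visit 6.
        At 18: no right child.
        Visit 18.
      At 12: no right child.
      Visit 12.
    At 33: go right to 38.
      At 38: go left to 8.
        At 8: go left to 7.
          At 7: no left child.
          At 7: go right to 2.
            2 is a leaf — visit 2.
          Visit 7.
        At 8: go right to 30.
          30 is a leaf — visit 30.
        Visit 8.
      At 38: no right child.
      Visit 38.
    Visit 33.
  At 24: go right to 37.
    37 is a leaf — visit 37.
  Visit 24.
Visit 19.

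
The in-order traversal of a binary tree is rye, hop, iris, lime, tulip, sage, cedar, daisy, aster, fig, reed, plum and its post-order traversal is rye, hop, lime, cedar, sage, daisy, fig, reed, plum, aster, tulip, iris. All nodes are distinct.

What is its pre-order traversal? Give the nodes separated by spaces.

The last element of post-order is the root; it splits in-order into left and right subtrees.
Root iris: left subtree has 2 nodes {rye, hop}, right has 9 {lime, tulip, sage, cedar, daisy, aster, fig, reed, plum}.
  Root hop: left subtree has 1 node {rye}, right has 0 { }.
  Root tulip: left subtree has 1 node {lime}, right has 7 {sage, cedar, daisy, aster, fig, reed, plum}.
    Root aster: left subtree has 3 nodes {sage, cedar, daisy}, right has 3 {fig, reed, plum}.
      Root daisy: left subtree has 2 nodes {sage, cedar}, right has 0 { }.
        Root sage: left subtree has 0 nodes { }, right has 1 {cedar}.
      Root plum: left subtree has 2 nodes {fig, reed}, right has 0 { }.
        Root reed: left subtree has 1 node {fig}, right has 0 { }.

iris hop rye tulip lime aster daisy sage cedar plum reed fig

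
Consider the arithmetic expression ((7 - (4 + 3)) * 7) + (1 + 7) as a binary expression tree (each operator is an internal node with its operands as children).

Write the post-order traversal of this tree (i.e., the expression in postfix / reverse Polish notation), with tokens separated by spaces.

7 4 3 + - 7 * 1 7 + +

Post-order on an expression tree gives postfix notation: for each operator, emit left operand, right operand, then the operator.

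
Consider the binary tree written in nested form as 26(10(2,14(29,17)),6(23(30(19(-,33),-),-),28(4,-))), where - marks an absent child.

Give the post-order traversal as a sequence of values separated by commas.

Post-order visits the left subtree, then the right subtree, then the node.
At 26: go left to 10.
  At 10: go left to 2.
    2 is a leaf — visit 2.
  At 10: go right to 14.
    At 14: go left to 29.
      29 is a leaf — visit 29.
    At 14: go right to 17.
      17 is a leaf — visit 17.
    Visit 14.
  Visit 10.
At 26: go right to 6.
  At 6: go left to 23.
    At 23: go left to 30.
      At 30: go left to 19.
        At 19: no left child.
        At 19: go right to 33.
          33 is a leaf — visit 33.
        Visit 19.
      At 30: no right child.
      Visit 30.
    At 23: no right child.
    Visit 23.
  At 6: go right to 28.
    At 28: go left to 4.
      4 is a leaf — visit 4.
    At 28: no right child.
    Visit 28.
  Visit 6.
Visit 26.

2, 29, 17, 14, 10, 33, 19, 30, 23, 4, 28, 6, 26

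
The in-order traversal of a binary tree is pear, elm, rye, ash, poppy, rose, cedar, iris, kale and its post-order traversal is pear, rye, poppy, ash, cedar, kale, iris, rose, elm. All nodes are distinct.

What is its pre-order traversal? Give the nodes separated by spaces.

The last element of post-order is the root; it splits in-order into left and right subtrees.
Root elm: left subtree has 1 node {pear}, right has 7 {rye, ash, poppy, rose, cedar, iris, kale}.
  Root rose: left subtree has 3 nodes {rye, ash, poppy}, right has 3 {cedar, iris, kale}.
    Root ash: left subtree has 1 node {rye}, right has 1 {poppy}.
    Root iris: left subtree has 1 node {cedar}, right has 1 {kale}.

elm pear rose ash rye poppy iris cedar kale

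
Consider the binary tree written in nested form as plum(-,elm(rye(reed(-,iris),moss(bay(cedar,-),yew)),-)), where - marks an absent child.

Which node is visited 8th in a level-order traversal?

Level-order visits nodes level by level from the root, left to right within each level.
Level 0: plum
Level 1: elm
Level 2: rye
Level 3: reed, moss
Level 4: iris, bay, yew
Level 5: cedar
Full level-order sequence: plum, elm, rye, reed, moss, iris, bay, yew, cedar.

yew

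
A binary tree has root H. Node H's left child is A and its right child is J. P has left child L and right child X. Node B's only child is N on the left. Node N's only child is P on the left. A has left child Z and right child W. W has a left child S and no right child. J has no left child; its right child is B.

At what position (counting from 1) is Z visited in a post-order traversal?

Post-order visits the left subtree, then the right subtree, then the node.
At H: go left to A.
  At A: go left to Z.
    Z is a leaf — visit Z.
  At A: go right to W.
    At W: go left to S.
      S is a leaf — visit S.
    At W: no right child.
    Visit W.
  Visit A.
At H: go right to J.
  At J: no left child.
  At J: go right to B.
    At B: go left to N.
      At N: go left to P.
        At P: go left to L.
          L is a leaf — visit L.
        At P: go right to X.
          X is a leaf — visit X.
        Visit P.
      At N: no right child.
      Visit N.
    At B: no right child.
    Visit B.
  Visit J.
Visit H.
Full post-order sequence: Z, S, W, A, L, X, P, N, B, J, H.

1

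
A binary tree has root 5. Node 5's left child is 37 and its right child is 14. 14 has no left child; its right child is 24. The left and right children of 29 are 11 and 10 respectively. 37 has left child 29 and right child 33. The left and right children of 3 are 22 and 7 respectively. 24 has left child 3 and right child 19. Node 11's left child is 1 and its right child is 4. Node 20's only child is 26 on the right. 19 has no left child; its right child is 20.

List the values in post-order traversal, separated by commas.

1, 4, 11, 10, 29, 33, 37, 22, 7, 3, 26, 20, 19, 24, 14, 5

Post-order visits the left subtree, then the right subtree, then the node.
At 5: go left to 37.
  At 37: go left to 29.
    At 29: go left to 11.
      At 11: go left to 1.
        1 is a leaf — visit 1.
      At 11: go right to 4.
        4 is a leaf — visit 4.
      Visit 11.
    At 29: go right to 10.
      10 is a leaf — visit 10.
    Visit 29.
  At 37: go right to 33.
    33 is a leaf — visit 33.
  Visit 37.
At 5: go right to 14.
  At 14: no left child.
  At 14: go right to 24.
    At 24: go left to 3.
      At 3: go left to 22.
        22 is a leaf — visit 22.
      At 3: go right to 7.
        7 is a leaf — visit 7.
      Visit 3.
    At 24: go right to 19.
      At 19: no left child.
      At 19: go right to 20.
        At 20: no left child.
        At 20: go right to 26.
          26 is a leaf — visit 26.
        Visit 20.
      Visit 19.
    Visit 24.
  Visit 14.
Visit 5.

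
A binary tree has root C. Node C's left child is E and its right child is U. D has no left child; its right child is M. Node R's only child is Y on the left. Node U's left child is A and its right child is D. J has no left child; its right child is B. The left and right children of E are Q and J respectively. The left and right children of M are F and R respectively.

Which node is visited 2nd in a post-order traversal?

B

Post-order visits the left subtree, then the right subtree, then the node.
At C: go left to E.
  At E: go left to Q.
    Q is a leaf — visit Q.
  At E: go right to J.
    At J: no left child.
    At J: go right to B.
      B is a leaf — visit B.
    Visit J.
  Visit E.
At C: go right to U.
  At U: go left to A.
    A is a leaf — visit A.
  At U: go right to D.
    At D: no left child.
    At D: go right to M.
      At M: go left to F.
        F is a leaf — visit F.
      At M: go right to R.
        At R: go left to Y.
          Y is a leaf — visit Y.
        At R: no right child.
        Visit R.
      Visit M.
    Visit D.
  Visit U.
Visit C.
Full post-order sequence: Q, B, J, E, A, F, Y, R, M, D, U, C.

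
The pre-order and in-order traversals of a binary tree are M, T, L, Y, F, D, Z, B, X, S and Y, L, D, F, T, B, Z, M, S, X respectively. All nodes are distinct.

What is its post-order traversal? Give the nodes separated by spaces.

Y D F L B Z T S X M

The first element of pre-order is the root; it splits in-order into left and right subtrees.
Root M: left subtree has 7 nodes {Y, L, D, F, T, B, Z}, right has 2 {S, X}.
  Root T: left subtree has 4 nodes {Y, L, D, F}, right has 2 {B, Z}.
    Root L: left subtree has 1 node {Y}, right has 2 {D, F}.
      Root F: left subtree has 1 node {D}, right has 0 { }.
    Root Z: left subtree has 1 node {B}, right has 0 { }.
  Root X: left subtree has 1 node {S}, right has 0 { }.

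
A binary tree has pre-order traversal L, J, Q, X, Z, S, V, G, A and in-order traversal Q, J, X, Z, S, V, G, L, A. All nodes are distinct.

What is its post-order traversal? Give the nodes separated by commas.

Q, G, V, S, Z, X, J, A, L

The first element of pre-order is the root; it splits in-order into left and right subtrees.
Root L: left subtree has 7 nodes {Q, J, X, Z, S, V, G}, right has 1 {A}.
  Root J: left subtree has 1 node {Q}, right has 5 {X, Z, S, V, G}.
    Root X: left subtree has 0 nodes { }, right has 4 {Z, S, V, G}.
      Root Z: left subtree has 0 nodes { }, right has 3 {S, V, G}.
        Root S: left subtree has 0 nodes { }, right has 2 {V, G}.
          Root V: left subtree has 0 nodes { }, right has 1 {G}.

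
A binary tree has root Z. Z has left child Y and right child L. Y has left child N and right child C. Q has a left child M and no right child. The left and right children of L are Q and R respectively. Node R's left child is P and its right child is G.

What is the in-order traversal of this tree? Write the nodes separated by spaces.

N Y C Z M Q L P R G

In-order visits the left subtree, then the node, then the right subtree.
At Z: go left to Y.
  At Y: go left to N.
    N is a leaf — visit N.
  Visit Y.
  At Y: go right to C.
    C is a leaf — visit C.
Visit Z.
At Z: go right to L.
  At L: go left to Q.
    At Q: go left to M.
      M is a leaf — visit M.
    Visit Q.
    At Q: no right child.
  Visit L.
  At L: go right to R.
    At R: go left to P.
      P is a leaf — visit P.
    Visit R.
    At R: go right to G.
      G is a leaf — visit G.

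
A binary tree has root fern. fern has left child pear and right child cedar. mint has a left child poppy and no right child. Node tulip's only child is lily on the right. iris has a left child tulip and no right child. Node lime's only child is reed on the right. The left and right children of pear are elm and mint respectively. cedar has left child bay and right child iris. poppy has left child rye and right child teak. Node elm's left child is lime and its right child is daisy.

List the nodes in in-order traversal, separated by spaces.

In-order visits the left subtree, then the node, then the right subtree.
At fern: go left to pear.
  At pear: go left to elm.
    At elm: go left to lime.
      At lime: no left child.
      Visit lime.
      At lime: go right to reed.
        reed is a leaf — visit reed.
    Visit elm.
    At elm: go right to daisy.
      daisy is a leaf — visit daisy.
  Visit pear.
  At pear: go right to mint.
    At mint: go left to poppy.
      At poppy: go left to rye.
        rye is a leaf — visit rye.
      Visit poppy.
      At poppy: go right to teak.
        teak is a leaf — visit teak.
    Visit mint.
    At mint: no right child.
Visit fern.
At fern: go right to cedar.
  At cedar: go left to bay.
    bay is a leaf — visit bay.
  Visit cedar.
  At cedar: go right to iris.
    At iris: go left to tulip.
      At tulip: no left child.
      Visit tulip.
      At tulip: go right to lily.
        lily is a leaf — visit lily.
    Visit iris.
    At iris: no right child.

lime reed elm daisy pear rye poppy teak mint fern bay cedar tulip lily iris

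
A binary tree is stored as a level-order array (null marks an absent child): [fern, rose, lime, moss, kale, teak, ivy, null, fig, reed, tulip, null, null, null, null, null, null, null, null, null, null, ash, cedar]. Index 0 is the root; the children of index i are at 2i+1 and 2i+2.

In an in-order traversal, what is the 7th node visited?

In-order visits the left subtree, then the node, then the right subtree.
At fern: go left to rose.
  At rose: go left to moss.
    At moss: no left child.
    Visit moss.
    At moss: go right to fig.
      fig is a leaf — visit fig.
  Visit rose.
  At rose: go right to kale.
    At kale: go left to reed.
      reed is a leaf — visit reed.
    Visit kale.
    At kale: go right to tulip.
      At tulip: go left to ash.
        ash is a leaf — visit ash.
      Visit tulip.
      At tulip: go right to cedar.
        cedar is a leaf — visit cedar.
Visit fern.
At fern: go right to lime.
  At lime: go left to teak.
    teak is a leaf — visit teak.
  Visit lime.
  At lime: go right to ivy.
    ivy is a leaf — visit ivy.
Full in-order sequence: moss, fig, rose, reed, kale, ash, tulip, cedar, fern, teak, lime, ivy.

tulip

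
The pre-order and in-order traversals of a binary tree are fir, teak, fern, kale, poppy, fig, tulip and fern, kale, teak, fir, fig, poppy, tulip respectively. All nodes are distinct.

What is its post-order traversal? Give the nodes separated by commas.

kale, fern, teak, fig, tulip, poppy, fir

The first element of pre-order is the root; it splits in-order into left and right subtrees.
Root fir: left subtree has 3 nodes {fern, kale, teak}, right has 3 {fig, poppy, tulip}.
  Root teak: left subtree has 2 nodes {fern, kale}, right has 0 { }.
    Root fern: left subtree has 0 nodes { }, right has 1 {kale}.
  Root poppy: left subtree has 1 node {fig}, right has 1 {tulip}.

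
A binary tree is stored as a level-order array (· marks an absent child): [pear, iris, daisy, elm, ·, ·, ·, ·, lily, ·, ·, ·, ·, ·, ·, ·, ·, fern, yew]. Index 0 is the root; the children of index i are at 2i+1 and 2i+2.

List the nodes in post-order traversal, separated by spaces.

fern yew lily elm iris daisy pear

Post-order visits the left subtree, then the right subtree, then the node.
At pear: go left to iris.
  At iris: go left to elm.
    At elm: no left child.
    At elm: go right to lily.
      At lily: go left to fern.
        fern is a leaf — visit fern.
      At lily: go right to yew.
        yew is a leaf — visit yew.
      Visit lily.
    Visit elm.
  At iris: no right child.
  Visit iris.
At pear: go right to daisy.
  daisy is a leaf — visit daisy.
Visit pear.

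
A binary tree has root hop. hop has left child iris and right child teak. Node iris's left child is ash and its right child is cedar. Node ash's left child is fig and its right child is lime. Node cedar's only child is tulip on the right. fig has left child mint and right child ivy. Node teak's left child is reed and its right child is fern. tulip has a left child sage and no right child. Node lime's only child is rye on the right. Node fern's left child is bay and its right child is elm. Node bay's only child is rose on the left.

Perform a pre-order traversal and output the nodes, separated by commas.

Pre-order visits the node, then its left subtree, then its right subtree.
Visit hop.
At hop: go left to iris.
  Visit iris.
  At iris: go left to ash.
    Visit ash.
    At ash: go left to fig.
      Visit fig.
      At fig: go left to mint.
        mint is a leaf — visit mint.
      At fig: go right to ivy.
        ivy is a leaf — visit ivy.
    At ash: go right to lime.
      Visit lime.
      At lime: no left child.
      At lime: go right to rye.
        rye is a leaf — visit rye.
  At iris: go right to cedar.
    Visit cedar.
    At cedar: no left child.
    At cedar: go right to tulip.
      Visit tulip.
      At tulip: go left to sage.
        sage is a leaf — visit sage.
      At tulip: no right child.
At hop: go right to teak.
  Visit teak.
  At teak: go left to reed.
    reed is a leaf — visit reed.
  At teak: go right to fern.
    Visit fern.
    At fern: go left to bay.
      Visit bay.
      At bay: go left to rose.
        rose is a leaf — visit rose.
      At bay: no right child.
    At fern: go right to elm.
      elm is a leaf — visit elm.

hop, iris, ash, fig, mint, ivy, lime, rye, cedar, tulip, sage, teak, reed, fern, bay, rose, elm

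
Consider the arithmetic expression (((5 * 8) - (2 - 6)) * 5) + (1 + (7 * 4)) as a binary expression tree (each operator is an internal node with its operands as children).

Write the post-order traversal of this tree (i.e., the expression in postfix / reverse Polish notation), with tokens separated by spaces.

5 8 * 2 6 - - 5 * 1 7 4 * + +

Post-order on an expression tree gives postfix notation: for each operator, emit left operand, right operand, then the operator.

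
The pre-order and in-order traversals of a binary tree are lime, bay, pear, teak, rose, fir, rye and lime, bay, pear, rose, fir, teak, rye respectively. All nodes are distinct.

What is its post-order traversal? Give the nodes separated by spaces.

fir rose rye teak pear bay lime

The first element of pre-order is the root; it splits in-order into left and right subtrees.
Root lime: left subtree has 0 nodes { }, right has 6 {bay, pear, rose, fir, teak, rye}.
  Root bay: left subtree has 0 nodes { }, right has 5 {pear, rose, fir, teak, rye}.
    Root pear: left subtree has 0 nodes { }, right has 4 {rose, fir, teak, rye}.
      Root teak: left subtree has 2 nodes {rose, fir}, right has 1 {rye}.
        Root rose: left subtree has 0 nodes { }, right has 1 {fir}.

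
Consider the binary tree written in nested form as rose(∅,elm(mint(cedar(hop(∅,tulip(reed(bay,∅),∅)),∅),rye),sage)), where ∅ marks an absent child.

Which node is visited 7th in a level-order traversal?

Level-order visits nodes level by level from the root, left to right within each level.
Level 0: rose
Level 1: elm
Level 2: mint, sage
Level 3: cedar, rye
Level 4: hop
Level 5: tulip
Level 6: reed
Level 7: bay
Full level-order sequence: rose, elm, mint, sage, cedar, rye, hop, tulip, reed, bay.

hop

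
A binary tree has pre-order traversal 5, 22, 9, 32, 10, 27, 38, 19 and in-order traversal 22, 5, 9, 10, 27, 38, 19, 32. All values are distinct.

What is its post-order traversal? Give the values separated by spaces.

22 19 38 27 10 32 9 5

The first element of pre-order is the root; it splits in-order into left and right subtrees.
Root 5: left subtree has 1 node {22}, right has 6 {9, 10, 27, 38, 19, 32}.
  Root 9: left subtree has 0 nodes { }, right has 5 {10, 27, 38, 19, 32}.
    Root 32: left subtree has 4 nodes {10, 27, 38, 19}, right has 0 { }.
      Root 10: left subtree has 0 nodes { }, right has 3 {27, 38, 19}.
        Root 27: left subtree has 0 nodes { }, right has 2 {38, 19}.
          Root 38: left subtree has 0 nodes { }, right has 1 {19}.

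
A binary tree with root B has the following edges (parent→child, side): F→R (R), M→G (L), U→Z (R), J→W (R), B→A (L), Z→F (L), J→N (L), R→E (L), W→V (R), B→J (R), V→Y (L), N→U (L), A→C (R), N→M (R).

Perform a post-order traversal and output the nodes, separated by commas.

Post-order visits the left subtree, then the right subtree, then the node.
At B: go left to A.
  At A: no left child.
  At A: go right to C.
    C is a leaf — visit C.
  Visit A.
At B: go right to J.
  At J: go left to N.
    At N: go left to U.
      At U: no left child.
      At U: go right to Z.
        At Z: go left to F.
          At F: no left child.
          At F: go right to R.
            At R: go left to E.
              E is a leaf — visit E.
            At R: no right child.
            Visit R.
          Visit F.
        At Z: no right child.
        Visit Z.
      Visit U.
    At N: go right to M.
      At M: go left to G.
        G is a leaf — visit G.
      At M: no right child.
      Visit M.
    Visit N.
  At J: go right to W.
    At W: no left child.
    At W: go right to V.
      At V: go left to Y.
        Y is a leaf — visit Y.
      At V: no right child.
      Visit V.
    Visit W.
  Visit J.
Visit B.

C, A, E, R, F, Z, U, G, M, N, Y, V, W, J, B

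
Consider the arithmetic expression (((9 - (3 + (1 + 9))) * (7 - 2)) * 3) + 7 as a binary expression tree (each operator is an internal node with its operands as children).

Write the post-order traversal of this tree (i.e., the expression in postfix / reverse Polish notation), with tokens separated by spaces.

Post-order on an expression tree gives postfix notation: for each operator, emit left operand, right operand, then the operator.

9 3 1 9 + + - 7 2 - * 3 * 7 +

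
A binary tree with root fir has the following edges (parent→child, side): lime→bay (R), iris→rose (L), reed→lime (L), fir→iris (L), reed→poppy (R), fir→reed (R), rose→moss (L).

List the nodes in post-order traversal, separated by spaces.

Post-order visits the left subtree, then the right subtree, then the node.
At fir: go left to iris.
  At iris: go left to rose.
    At rose: go left to moss.
      moss is a leaf — visit moss.
    At rose: no right child.
    Visit rose.
  At iris: no right child.
  Visit iris.
At fir: go right to reed.
  At reed: go left to lime.
    At lime: no left child.
    At lime: go right to bay.
      bay is a leaf — visit bay.
    Visit lime.
  At reed: go right to poppy.
    poppy is a leaf — visit poppy.
  Visit reed.
Visit fir.

moss rose iris bay lime poppy reed fir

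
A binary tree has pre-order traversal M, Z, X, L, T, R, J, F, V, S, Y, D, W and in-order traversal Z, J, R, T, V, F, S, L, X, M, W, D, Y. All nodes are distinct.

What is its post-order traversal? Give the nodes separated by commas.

The first element of pre-order is the root; it splits in-order into left and right subtrees.
Root M: left subtree has 9 nodes {Z, J, R, T, V, F, S, L, X}, right has 3 {W, D, Y}.
  Root Z: left subtree has 0 nodes { }, right has 8 {J, R, T, V, F, S, L, X}.
    Root X: left subtree has 7 nodes {J, R, T, V, F, S, L}, right has 0 { }.
      Root L: left subtree has 6 nodes {J, R, T, V, F, S}, right has 0 { }.
        Root T: left subtree has 2 nodes {J, R}, right has 3 {V, F, S}.
          Root R: left subtree has 1 node {J}, right has 0 { }.
          Root F: left subtree has 1 node {V}, right has 1 {S}.
  Root Y: left subtree has 2 nodes {W, D}, right has 0 { }.
    Root D: left subtree has 1 node {W}, right has 0 { }.

J, R, V, S, F, T, L, X, Z, W, D, Y, M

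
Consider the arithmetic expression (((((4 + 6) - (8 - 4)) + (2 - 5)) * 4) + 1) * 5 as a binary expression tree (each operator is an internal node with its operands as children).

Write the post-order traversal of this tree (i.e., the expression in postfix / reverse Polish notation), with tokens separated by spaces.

4 6 + 8 4 - - 2 5 - + 4 * 1 + 5 *

Post-order on an expression tree gives postfix notation: for each operator, emit left operand, right operand, then the operator.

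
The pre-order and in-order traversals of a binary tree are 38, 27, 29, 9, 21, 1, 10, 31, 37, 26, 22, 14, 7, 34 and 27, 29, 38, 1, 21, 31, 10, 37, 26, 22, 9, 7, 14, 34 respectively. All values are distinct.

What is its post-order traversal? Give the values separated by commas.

The first element of pre-order is the root; it splits in-order into left and right subtrees.
Root 38: left subtree has 2 nodes {27, 29}, right has 11 {1, 21, 31, 10, 37, 26, 22, 9, 7, 14, 34}.
  Root 27: left subtree has 0 nodes { }, right has 1 {29}.
  Root 9: left subtree has 7 nodes {1, 21, 31, 10, 37, 26, 22}, right has 3 {7, 14, 34}.
    Root 21: left subtree has 1 node {1}, right has 5 {31, 10, 37, 26, 22}.
      Root 10: left subtree has 1 node {31}, right has 3 {37, 26, 22}.
        Root 37: left subtree has 0 nodes { }, right has 2 {26, 22}.
          Root 26: left subtree has 0 nodes { }, right has 1 {22}.
    Root 14: left subtree has 1 node {7}, right has 1 {34}.

29, 27, 1, 31, 22, 26, 37, 10, 21, 7, 34, 14, 9, 38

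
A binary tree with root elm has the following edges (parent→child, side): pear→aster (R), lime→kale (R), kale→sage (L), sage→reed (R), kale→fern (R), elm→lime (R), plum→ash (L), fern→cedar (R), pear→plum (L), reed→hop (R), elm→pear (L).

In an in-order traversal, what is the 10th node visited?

In-order visits the left subtree, then the node, then the right subtree.
At elm: go left to pear.
  At pear: go left to plum.
    At plum: go left to ash.
      ash is a leaf — visit ash.
    Visit plum.
    At plum: no right child.
  Visit pear.
  At pear: go right to aster.
    aster is a leaf — visit aster.
Visit elm.
At elm: go right to lime.
  At lime: no left child.
  Visit lime.
  At lime: go right to kale.
    At kale: go left to sage.
      At sage: no left child.
      Visit sage.
      At sage: go right to reed.
        At reed: no left child.
        Visit reed.
        At reed: go right to hop.
          hop is a leaf — visit hop.
    Visit kale.
    At kale: go right to fern.
      At fern: no left child.
      Visit fern.
      At fern: go right to cedar.
        cedar is a leaf — visit cedar.
Full in-order sequence: ash, plum, pear, aster, elm, lime, sage, reed, hop, kale, fern, cedar.

kale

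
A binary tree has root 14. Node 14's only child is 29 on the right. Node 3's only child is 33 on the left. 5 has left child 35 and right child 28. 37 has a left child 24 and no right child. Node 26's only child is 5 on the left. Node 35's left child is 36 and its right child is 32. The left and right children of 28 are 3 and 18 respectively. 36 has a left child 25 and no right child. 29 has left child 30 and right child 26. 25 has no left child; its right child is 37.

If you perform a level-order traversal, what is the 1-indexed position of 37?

Level-order visits nodes level by level from the root, left to right within each level.
Level 0: 14
Level 1: 29
Level 2: 30, 26
Level 3: 5
Level 4: 35, 28
Level 5: 36, 32, 3, 18
Level 6: 25, 33
Level 7: 37
Level 8: 24
Full level-order sequence: 14, 29, 30, 26, 5, 35, 28, 36, 32, 3, 18, 25, 33, 37, 24.

14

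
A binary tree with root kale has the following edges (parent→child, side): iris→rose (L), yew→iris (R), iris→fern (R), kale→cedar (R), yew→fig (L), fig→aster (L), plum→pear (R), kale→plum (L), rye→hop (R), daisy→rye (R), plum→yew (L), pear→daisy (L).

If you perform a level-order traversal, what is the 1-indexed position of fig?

6

Level-order visits nodes level by level from the root, left to right within each level.
Level 0: kale
Level 1: plum, cedar
Level 2: yew, pear
Level 3: fig, iris, daisy
Level 4: aster, rose, fern, rye
Level 5: hop
Full level-order sequence: kale, plum, cedar, yew, pear, fig, iris, daisy, aster, rose, fern, rye, hop.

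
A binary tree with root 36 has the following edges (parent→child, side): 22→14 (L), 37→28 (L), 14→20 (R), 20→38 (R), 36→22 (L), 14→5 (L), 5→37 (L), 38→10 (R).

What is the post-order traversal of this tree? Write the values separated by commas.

Post-order visits the left subtree, then the right subtree, then the node.
At 36: go left to 22.
  At 22: go left to 14.
    At 14: go left to 5.
      At 5: go left to 37.
        At 37: go left to 28.
          28 is a leaf — visit 28.
        At 37: no right child.
        Visit 37.
      At 5: no right child.
      Visit 5.
    At 14: go right to 20.
      At 20: no left child.
      At 20: go right to 38.
        At 38: no left child.
        At 38: go right to 10.
          10 is a leaf — visit 10.
        Visit 38.
      Visit 20.
    Visit 14.
  At 22: no right child.
  Visit 22.
At 36: no right child.
Visit 36.

28, 37, 5, 10, 38, 20, 14, 22, 36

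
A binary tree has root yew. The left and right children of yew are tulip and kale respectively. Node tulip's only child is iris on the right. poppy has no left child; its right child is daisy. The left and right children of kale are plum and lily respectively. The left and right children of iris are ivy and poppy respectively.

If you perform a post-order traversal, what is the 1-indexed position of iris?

4

Post-order visits the left subtree, then the right subtree, then the node.
At yew: go left to tulip.
  At tulip: no left child.
  At tulip: go right to iris.
    At iris: go left to ivy.
      ivy is a leaf — visit ivy.
    At iris: go right to poppy.
      At poppy: no left child.
      At poppy: go right to daisy.
        daisy is a leaf — visit daisy.
      Visit poppy.
    Visit iris.
  Visit tulip.
At yew: go right to kale.
  At kale: go left to plum.
    plum is a leaf — visit plum.
  At kale: go right to lily.
    lily is a leaf — visit lily.
  Visit kale.
Visit yew.
Full post-order sequence: ivy, daisy, poppy, iris, tulip, plum, lily, kale, yew.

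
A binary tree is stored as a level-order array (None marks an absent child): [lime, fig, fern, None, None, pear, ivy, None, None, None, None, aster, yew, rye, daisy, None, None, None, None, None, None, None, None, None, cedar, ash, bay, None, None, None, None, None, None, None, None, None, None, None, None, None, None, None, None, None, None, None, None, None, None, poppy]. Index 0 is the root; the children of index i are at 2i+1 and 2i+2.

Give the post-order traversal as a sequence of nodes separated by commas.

Post-order visits the left subtree, then the right subtree, then the node.
At lime: go left to fig.
  fig is a leaf — visit fig.
At lime: go right to fern.
  At fern: go left to pear.
    At pear: go left to aster.
      At aster: no left child.
      At aster: go right to cedar.
        At cedar: go left to poppy.
          poppy is a leaf — visit poppy.
        At cedar: no right child.
        Visit cedar.
      Visit aster.
    At pear: go right to yew.
      At yew: go left to ash.
        ash is a leaf — visit ash.
      At yew: go right to bay.
        bay is a leaf — visit bay.
      Visit yew.
    Visit pear.
  At fern: go right to ivy.
    At ivy: go left to rye.
      rye is a leaf — visit rye.
    At ivy: go right to daisy.
      daisy is a leaf — visit daisy.
    Visit ivy.
  Visit fern.
Visit lime.

fig, poppy, cedar, aster, ash, bay, yew, pear, rye, daisy, ivy, fern, lime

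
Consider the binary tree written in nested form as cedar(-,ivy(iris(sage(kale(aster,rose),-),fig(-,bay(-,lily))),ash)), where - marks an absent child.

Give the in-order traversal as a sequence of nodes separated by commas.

cedar, aster, kale, rose, sage, iris, fig, bay, lily, ivy, ash

In-order visits the left subtree, then the node, then the right subtree.
At cedar: no left child.
Visit cedar.
At cedar: go right to ivy.
  At ivy: go left to iris.
    At iris: go left to sage.
      At sage: go left to kale.
        At kale: go left to aster.
          aster is a leaf — visit aster.
        Visit kale.
        At kale: go right to rose.
          rose is a leaf — visit rose.
      Visit sage.
      At sage: no right child.
    Visit iris.
    At iris: go right to fig.
      At fig: no left child.
      Visit fig.
      At fig: go right to bay.
        At bay: no left child.
        Visit bay.
        At bay: go right to lily.
          lily is a leaf — visit lily.
  Visit ivy.
  At ivy: go right to ash.
    ash is a leaf — visit ash.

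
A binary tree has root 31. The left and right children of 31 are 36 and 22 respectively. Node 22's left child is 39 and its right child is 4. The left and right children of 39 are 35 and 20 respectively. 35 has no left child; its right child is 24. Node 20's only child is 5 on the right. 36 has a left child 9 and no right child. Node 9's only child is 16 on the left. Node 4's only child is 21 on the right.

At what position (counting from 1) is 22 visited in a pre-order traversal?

Pre-order visits the node, then its left subtree, then its right subtree.
Visit 31.
At 31: go left to 36.
  Visit 36.
  At 36: go left to 9.
    Visit 9.
    At 9: go left to 16.
      16 is a leaf — visit 16.
    At 9: no right child.
  At 36: no right child.
At 31: go right to 22.
  Visit 22.
  At 22: go left to 39.
    Visit 39.
    At 39: go left to 35.
      Visit 35.
      At 35: no left child.
      At 35: go right to 24.
        24 is a leaf — visit 24.
    At 39: go right to 20.
      Visit 20.
      At 20: no left child.
      At 20: go right to 5.
        5 is a leaf — visit 5.
  At 22: go right to 4.
    Visit 4.
    At 4: no left child.
    At 4: go right to 21.
      21 is a leaf — visit 21.
Full pre-order sequence: 31, 36, 9, 16, 22, 39, 35, 24, 20, 5, 4, 21.

5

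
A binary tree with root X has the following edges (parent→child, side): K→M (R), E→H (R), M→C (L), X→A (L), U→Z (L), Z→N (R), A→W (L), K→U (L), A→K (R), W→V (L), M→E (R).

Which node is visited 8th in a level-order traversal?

Level-order visits nodes level by level from the root, left to right within each level.
Level 0: X
Level 1: A
Level 2: W, K
Level 3: V, U, M
Level 4: Z, C, E
Level 5: N, H
Full level-order sequence: X, A, W, K, V, U, M, Z, C, E, N, H.

Z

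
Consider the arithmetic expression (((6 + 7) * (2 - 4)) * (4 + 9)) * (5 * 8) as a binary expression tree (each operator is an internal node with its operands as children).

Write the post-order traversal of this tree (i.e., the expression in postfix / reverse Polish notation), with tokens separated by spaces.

6 7 + 2 4 - * 4 9 + * 5 8 * *

Post-order on an expression tree gives postfix notation: for each operator, emit left operand, right operand, then the operator.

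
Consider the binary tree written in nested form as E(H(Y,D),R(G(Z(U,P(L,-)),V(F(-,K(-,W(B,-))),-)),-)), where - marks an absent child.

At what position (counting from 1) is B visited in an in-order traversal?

In-order visits the left subtree, then the node, then the right subtree.
At E: go left to H.
  At H: go left to Y.
    Y is a leaf — visit Y.
  Visit H.
  At H: go right to D.
    D is a leaf — visit D.
Visit E.
At E: go right to R.
  At R: go left to G.
    At G: go left to Z.
      At Z: go left to U.
        U is a leaf — visit U.
      Visit Z.
      At Z: go right to P.
        At P: go left to L.
          L is a leaf — visit L.
        Visit P.
        At P: no right child.
    Visit G.
    At G: go right to V.
      At V: go left to F.
        At F: no left child.
        Visit F.
        At F: go right to K.
          At K: no left child.
          Visit K.
          At K: go right to W.
            At W: go left to B.
              B is a leaf — visit B.
            Visit W.
            At W: no right child.
      Visit V.
      At V: no right child.
  Visit R.
  At R: no right child.
Full in-order sequence: Y, H, D, E, U, Z, L, P, G, F, K, B, W, V, R.

12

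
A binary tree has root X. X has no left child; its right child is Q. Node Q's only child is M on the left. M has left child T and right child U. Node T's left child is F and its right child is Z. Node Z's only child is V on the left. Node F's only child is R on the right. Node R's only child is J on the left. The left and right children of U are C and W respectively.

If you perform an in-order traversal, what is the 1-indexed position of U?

In-order visits the left subtree, then the node, then the right subtree.
At X: no left child.
Visit X.
At X: go right to Q.
  At Q: go left to M.
    At M: go left to T.
      At T: go left to F.
        At F: no left child.
        Visit F.
        At F: go right to R.
          At R: go left to J.
            J is a leaf — visit J.
          Visit R.
          At R: no right child.
      Visit T.
      At T: go right to Z.
        At Z: go left to V.
          V is a leaf — visit V.
        Visit Z.
        At Z: no right child.
    Visit M.
    At M: go right to U.
      At U: go left to C.
        C is a leaf — visit C.
      Visit U.
      At U: go right to W.
        W is a leaf — visit W.
  Visit Q.
  At Q: no right child.
Full in-order sequence: X, F, J, R, T, V, Z, M, C, U, W, Q.

10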